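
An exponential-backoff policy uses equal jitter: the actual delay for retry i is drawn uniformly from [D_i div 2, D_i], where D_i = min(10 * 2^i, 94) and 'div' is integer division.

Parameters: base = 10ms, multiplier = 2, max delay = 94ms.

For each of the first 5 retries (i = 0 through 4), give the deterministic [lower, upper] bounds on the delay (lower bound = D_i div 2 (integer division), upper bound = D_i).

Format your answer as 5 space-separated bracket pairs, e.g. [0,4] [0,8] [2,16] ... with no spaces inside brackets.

Answer: [5,10] [10,20] [20,40] [40,80] [47,94]

Derivation:
Computing bounds per retry:
  i=0: D_i=min(10*2^0,94)=10, bounds=[5,10]
  i=1: D_i=min(10*2^1,94)=20, bounds=[10,20]
  i=2: D_i=min(10*2^2,94)=40, bounds=[20,40]
  i=3: D_i=min(10*2^3,94)=80, bounds=[40,80]
  i=4: D_i=min(10*2^4,94)=94, bounds=[47,94]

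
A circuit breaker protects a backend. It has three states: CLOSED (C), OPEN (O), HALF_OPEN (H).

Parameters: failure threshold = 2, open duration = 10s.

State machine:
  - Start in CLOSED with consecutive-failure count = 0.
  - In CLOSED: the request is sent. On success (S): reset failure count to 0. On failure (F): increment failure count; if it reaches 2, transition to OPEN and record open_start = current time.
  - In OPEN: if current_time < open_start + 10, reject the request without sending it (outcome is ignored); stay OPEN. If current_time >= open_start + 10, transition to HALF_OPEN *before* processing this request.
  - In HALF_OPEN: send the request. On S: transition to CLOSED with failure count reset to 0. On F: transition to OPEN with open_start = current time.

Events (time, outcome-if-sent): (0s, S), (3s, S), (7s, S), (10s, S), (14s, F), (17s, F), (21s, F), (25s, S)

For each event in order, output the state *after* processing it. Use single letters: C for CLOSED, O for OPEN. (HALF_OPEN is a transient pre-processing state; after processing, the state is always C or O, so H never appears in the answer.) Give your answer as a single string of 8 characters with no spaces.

Answer: CCCCCOOO

Derivation:
State after each event:
  event#1 t=0s outcome=S: state=CLOSED
  event#2 t=3s outcome=S: state=CLOSED
  event#3 t=7s outcome=S: state=CLOSED
  event#4 t=10s outcome=S: state=CLOSED
  event#5 t=14s outcome=F: state=CLOSED
  event#6 t=17s outcome=F: state=OPEN
  event#7 t=21s outcome=F: state=OPEN
  event#8 t=25s outcome=S: state=OPEN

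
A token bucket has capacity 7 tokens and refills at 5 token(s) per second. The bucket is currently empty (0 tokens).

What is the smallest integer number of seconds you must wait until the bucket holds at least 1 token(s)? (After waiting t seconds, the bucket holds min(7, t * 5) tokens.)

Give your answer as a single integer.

Need t * 5 >= 1, so t >= 1/5.
Smallest integer t = ceil(1/5) = 1.

Answer: 1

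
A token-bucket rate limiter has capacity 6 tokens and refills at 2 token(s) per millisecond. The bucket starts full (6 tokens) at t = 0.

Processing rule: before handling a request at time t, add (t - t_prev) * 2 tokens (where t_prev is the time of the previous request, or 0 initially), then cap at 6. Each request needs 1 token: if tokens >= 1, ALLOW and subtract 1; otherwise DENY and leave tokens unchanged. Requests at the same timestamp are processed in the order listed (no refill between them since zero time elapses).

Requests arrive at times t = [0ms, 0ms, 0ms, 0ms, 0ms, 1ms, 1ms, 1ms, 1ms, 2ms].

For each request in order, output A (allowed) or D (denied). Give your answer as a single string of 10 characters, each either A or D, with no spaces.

Answer: AAAAAAAADA

Derivation:
Simulating step by step:
  req#1 t=0ms: ALLOW
  req#2 t=0ms: ALLOW
  req#3 t=0ms: ALLOW
  req#4 t=0ms: ALLOW
  req#5 t=0ms: ALLOW
  req#6 t=1ms: ALLOW
  req#7 t=1ms: ALLOW
  req#8 t=1ms: ALLOW
  req#9 t=1ms: DENY
  req#10 t=2ms: ALLOW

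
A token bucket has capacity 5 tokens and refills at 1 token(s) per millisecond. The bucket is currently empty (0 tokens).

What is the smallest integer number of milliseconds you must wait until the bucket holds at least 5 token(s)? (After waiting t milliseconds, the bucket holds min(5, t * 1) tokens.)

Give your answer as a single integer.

Answer: 5

Derivation:
Need t * 1 >= 5, so t >= 5/1.
Smallest integer t = ceil(5/1) = 5.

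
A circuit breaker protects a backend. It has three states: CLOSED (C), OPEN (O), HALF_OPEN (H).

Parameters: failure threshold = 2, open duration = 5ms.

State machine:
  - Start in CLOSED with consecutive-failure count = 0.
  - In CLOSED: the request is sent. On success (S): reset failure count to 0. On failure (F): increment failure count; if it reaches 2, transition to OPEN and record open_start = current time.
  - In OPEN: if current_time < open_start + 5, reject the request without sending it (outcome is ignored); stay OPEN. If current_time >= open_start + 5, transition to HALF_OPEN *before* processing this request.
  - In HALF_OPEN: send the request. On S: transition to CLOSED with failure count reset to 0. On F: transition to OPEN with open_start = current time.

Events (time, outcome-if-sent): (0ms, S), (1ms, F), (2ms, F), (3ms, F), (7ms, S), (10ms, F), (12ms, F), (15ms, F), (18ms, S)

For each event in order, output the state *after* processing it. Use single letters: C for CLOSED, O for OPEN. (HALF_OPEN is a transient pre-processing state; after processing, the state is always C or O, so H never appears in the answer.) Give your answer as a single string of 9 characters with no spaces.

State after each event:
  event#1 t=0ms outcome=S: state=CLOSED
  event#2 t=1ms outcome=F: state=CLOSED
  event#3 t=2ms outcome=F: state=OPEN
  event#4 t=3ms outcome=F: state=OPEN
  event#5 t=7ms outcome=S: state=CLOSED
  event#6 t=10ms outcome=F: state=CLOSED
  event#7 t=12ms outcome=F: state=OPEN
  event#8 t=15ms outcome=F: state=OPEN
  event#9 t=18ms outcome=S: state=CLOSED

Answer: CCOOCCOOC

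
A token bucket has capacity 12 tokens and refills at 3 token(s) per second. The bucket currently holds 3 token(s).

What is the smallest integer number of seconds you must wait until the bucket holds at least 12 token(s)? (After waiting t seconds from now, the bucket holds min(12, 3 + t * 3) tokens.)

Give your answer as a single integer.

Need 3 + t * 3 >= 12, so t >= 9/3.
Smallest integer t = ceil(9/3) = 3.

Answer: 3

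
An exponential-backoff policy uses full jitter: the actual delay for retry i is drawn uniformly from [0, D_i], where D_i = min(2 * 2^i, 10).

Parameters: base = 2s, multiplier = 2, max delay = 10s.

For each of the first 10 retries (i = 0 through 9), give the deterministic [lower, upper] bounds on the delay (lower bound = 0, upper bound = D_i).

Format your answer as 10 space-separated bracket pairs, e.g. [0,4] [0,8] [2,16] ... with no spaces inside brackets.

Computing bounds per retry:
  i=0: D_i=min(2*2^0,10)=2, bounds=[0,2]
  i=1: D_i=min(2*2^1,10)=4, bounds=[0,4]
  i=2: D_i=min(2*2^2,10)=8, bounds=[0,8]
  i=3: D_i=min(2*2^3,10)=10, bounds=[0,10]
  i=4: D_i=min(2*2^4,10)=10, bounds=[0,10]
  i=5: D_i=min(2*2^5,10)=10, bounds=[0,10]
  i=6: D_i=min(2*2^6,10)=10, bounds=[0,10]
  i=7: D_i=min(2*2^7,10)=10, bounds=[0,10]
  i=8: D_i=min(2*2^8,10)=10, bounds=[0,10]
  i=9: D_i=min(2*2^9,10)=10, bounds=[0,10]

Answer: [0,2] [0,4] [0,8] [0,10] [0,10] [0,10] [0,10] [0,10] [0,10] [0,10]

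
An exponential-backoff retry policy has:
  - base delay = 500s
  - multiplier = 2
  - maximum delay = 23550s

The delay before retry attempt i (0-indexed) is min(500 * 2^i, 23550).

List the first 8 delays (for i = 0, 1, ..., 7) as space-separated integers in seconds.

Computing each delay:
  i=0: min(500*2^0, 23550) = 500
  i=1: min(500*2^1, 23550) = 1000
  i=2: min(500*2^2, 23550) = 2000
  i=3: min(500*2^3, 23550) = 4000
  i=4: min(500*2^4, 23550) = 8000
  i=5: min(500*2^5, 23550) = 16000
  i=6: min(500*2^6, 23550) = 23550
  i=7: min(500*2^7, 23550) = 23550

Answer: 500 1000 2000 4000 8000 16000 23550 23550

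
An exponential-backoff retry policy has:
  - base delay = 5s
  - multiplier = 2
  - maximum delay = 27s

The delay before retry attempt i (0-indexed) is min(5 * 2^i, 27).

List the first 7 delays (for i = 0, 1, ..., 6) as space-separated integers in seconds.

Answer: 5 10 20 27 27 27 27

Derivation:
Computing each delay:
  i=0: min(5*2^0, 27) = 5
  i=1: min(5*2^1, 27) = 10
  i=2: min(5*2^2, 27) = 20
  i=3: min(5*2^3, 27) = 27
  i=4: min(5*2^4, 27) = 27
  i=5: min(5*2^5, 27) = 27
  i=6: min(5*2^6, 27) = 27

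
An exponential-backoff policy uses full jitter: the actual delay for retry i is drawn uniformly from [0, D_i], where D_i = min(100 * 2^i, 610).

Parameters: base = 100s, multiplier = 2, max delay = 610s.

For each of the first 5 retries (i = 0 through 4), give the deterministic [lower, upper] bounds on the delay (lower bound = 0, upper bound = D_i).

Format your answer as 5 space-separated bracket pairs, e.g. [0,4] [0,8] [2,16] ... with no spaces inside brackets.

Answer: [0,100] [0,200] [0,400] [0,610] [0,610]

Derivation:
Computing bounds per retry:
  i=0: D_i=min(100*2^0,610)=100, bounds=[0,100]
  i=1: D_i=min(100*2^1,610)=200, bounds=[0,200]
  i=2: D_i=min(100*2^2,610)=400, bounds=[0,400]
  i=3: D_i=min(100*2^3,610)=610, bounds=[0,610]
  i=4: D_i=min(100*2^4,610)=610, bounds=[0,610]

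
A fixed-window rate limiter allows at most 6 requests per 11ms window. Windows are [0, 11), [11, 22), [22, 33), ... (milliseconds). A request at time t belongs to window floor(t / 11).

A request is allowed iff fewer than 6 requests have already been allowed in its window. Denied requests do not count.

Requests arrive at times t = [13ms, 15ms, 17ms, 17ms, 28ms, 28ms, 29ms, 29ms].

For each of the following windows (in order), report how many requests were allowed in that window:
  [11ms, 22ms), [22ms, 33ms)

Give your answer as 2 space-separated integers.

Answer: 4 4

Derivation:
Processing requests:
  req#1 t=13ms (window 1): ALLOW
  req#2 t=15ms (window 1): ALLOW
  req#3 t=17ms (window 1): ALLOW
  req#4 t=17ms (window 1): ALLOW
  req#5 t=28ms (window 2): ALLOW
  req#6 t=28ms (window 2): ALLOW
  req#7 t=29ms (window 2): ALLOW
  req#8 t=29ms (window 2): ALLOW

Allowed counts by window: 4 4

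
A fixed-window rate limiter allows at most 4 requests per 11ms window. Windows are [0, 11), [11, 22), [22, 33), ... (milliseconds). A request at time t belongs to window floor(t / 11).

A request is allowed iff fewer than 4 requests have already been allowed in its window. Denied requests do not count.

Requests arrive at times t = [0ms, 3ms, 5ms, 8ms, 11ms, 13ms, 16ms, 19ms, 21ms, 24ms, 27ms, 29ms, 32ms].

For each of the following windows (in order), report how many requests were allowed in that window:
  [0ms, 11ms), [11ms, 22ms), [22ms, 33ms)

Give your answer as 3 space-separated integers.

Answer: 4 4 4

Derivation:
Processing requests:
  req#1 t=0ms (window 0): ALLOW
  req#2 t=3ms (window 0): ALLOW
  req#3 t=5ms (window 0): ALLOW
  req#4 t=8ms (window 0): ALLOW
  req#5 t=11ms (window 1): ALLOW
  req#6 t=13ms (window 1): ALLOW
  req#7 t=16ms (window 1): ALLOW
  req#8 t=19ms (window 1): ALLOW
  req#9 t=21ms (window 1): DENY
  req#10 t=24ms (window 2): ALLOW
  req#11 t=27ms (window 2): ALLOW
  req#12 t=29ms (window 2): ALLOW
  req#13 t=32ms (window 2): ALLOW

Allowed counts by window: 4 4 4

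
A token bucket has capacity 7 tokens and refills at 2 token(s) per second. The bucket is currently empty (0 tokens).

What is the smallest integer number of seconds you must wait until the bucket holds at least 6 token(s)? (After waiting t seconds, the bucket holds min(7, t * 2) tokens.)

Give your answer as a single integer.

Need t * 2 >= 6, so t >= 6/2.
Smallest integer t = ceil(6/2) = 3.

Answer: 3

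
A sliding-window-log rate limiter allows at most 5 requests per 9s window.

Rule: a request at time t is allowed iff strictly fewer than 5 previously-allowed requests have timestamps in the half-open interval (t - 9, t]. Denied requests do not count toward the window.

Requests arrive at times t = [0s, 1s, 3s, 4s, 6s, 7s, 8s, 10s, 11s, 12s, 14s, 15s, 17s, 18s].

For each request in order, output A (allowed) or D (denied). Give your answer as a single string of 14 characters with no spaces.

Tracking allowed requests in the window:
  req#1 t=0s: ALLOW
  req#2 t=1s: ALLOW
  req#3 t=3s: ALLOW
  req#4 t=4s: ALLOW
  req#5 t=6s: ALLOW
  req#6 t=7s: DENY
  req#7 t=8s: DENY
  req#8 t=10s: ALLOW
  req#9 t=11s: ALLOW
  req#10 t=12s: ALLOW
  req#11 t=14s: ALLOW
  req#12 t=15s: ALLOW
  req#13 t=17s: DENY
  req#14 t=18s: DENY

Answer: AAAAADDAAAAADD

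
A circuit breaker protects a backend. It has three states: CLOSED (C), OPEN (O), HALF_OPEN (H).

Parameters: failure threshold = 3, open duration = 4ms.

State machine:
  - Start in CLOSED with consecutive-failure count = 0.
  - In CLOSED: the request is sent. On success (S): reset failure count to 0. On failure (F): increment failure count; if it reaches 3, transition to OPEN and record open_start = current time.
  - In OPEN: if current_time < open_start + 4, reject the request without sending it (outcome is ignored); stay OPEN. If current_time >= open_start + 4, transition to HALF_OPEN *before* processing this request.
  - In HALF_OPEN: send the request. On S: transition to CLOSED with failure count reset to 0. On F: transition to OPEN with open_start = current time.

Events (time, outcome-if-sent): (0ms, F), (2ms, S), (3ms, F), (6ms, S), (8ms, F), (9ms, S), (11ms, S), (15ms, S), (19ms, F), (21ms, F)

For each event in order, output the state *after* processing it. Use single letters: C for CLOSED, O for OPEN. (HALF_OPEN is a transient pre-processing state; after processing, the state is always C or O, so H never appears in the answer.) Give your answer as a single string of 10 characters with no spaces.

Answer: CCCCCCCCCC

Derivation:
State after each event:
  event#1 t=0ms outcome=F: state=CLOSED
  event#2 t=2ms outcome=S: state=CLOSED
  event#3 t=3ms outcome=F: state=CLOSED
  event#4 t=6ms outcome=S: state=CLOSED
  event#5 t=8ms outcome=F: state=CLOSED
  event#6 t=9ms outcome=S: state=CLOSED
  event#7 t=11ms outcome=S: state=CLOSED
  event#8 t=15ms outcome=S: state=CLOSED
  event#9 t=19ms outcome=F: state=CLOSED
  event#10 t=21ms outcome=F: state=CLOSED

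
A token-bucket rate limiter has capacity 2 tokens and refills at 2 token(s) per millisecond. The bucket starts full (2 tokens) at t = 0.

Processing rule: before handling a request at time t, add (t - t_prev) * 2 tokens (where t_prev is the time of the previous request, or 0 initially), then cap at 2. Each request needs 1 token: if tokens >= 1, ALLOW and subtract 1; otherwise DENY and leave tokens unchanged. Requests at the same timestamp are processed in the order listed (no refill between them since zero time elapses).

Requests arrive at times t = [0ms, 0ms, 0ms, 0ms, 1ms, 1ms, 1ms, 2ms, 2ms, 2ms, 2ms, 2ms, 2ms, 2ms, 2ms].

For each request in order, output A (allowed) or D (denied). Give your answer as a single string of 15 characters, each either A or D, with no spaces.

Answer: AADDAADAADDDDDD

Derivation:
Simulating step by step:
  req#1 t=0ms: ALLOW
  req#2 t=0ms: ALLOW
  req#3 t=0ms: DENY
  req#4 t=0ms: DENY
  req#5 t=1ms: ALLOW
  req#6 t=1ms: ALLOW
  req#7 t=1ms: DENY
  req#8 t=2ms: ALLOW
  req#9 t=2ms: ALLOW
  req#10 t=2ms: DENY
  req#11 t=2ms: DENY
  req#12 t=2ms: DENY
  req#13 t=2ms: DENY
  req#14 t=2ms: DENY
  req#15 t=2ms: DENY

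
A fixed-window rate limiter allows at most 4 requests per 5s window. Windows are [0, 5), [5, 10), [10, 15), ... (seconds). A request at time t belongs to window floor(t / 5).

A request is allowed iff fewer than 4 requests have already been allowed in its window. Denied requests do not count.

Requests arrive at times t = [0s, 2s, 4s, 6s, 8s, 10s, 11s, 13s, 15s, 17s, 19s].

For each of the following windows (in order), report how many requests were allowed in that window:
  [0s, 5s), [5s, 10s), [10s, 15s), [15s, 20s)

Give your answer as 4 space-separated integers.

Processing requests:
  req#1 t=0s (window 0): ALLOW
  req#2 t=2s (window 0): ALLOW
  req#3 t=4s (window 0): ALLOW
  req#4 t=6s (window 1): ALLOW
  req#5 t=8s (window 1): ALLOW
  req#6 t=10s (window 2): ALLOW
  req#7 t=11s (window 2): ALLOW
  req#8 t=13s (window 2): ALLOW
  req#9 t=15s (window 3): ALLOW
  req#10 t=17s (window 3): ALLOW
  req#11 t=19s (window 3): ALLOW

Allowed counts by window: 3 2 3 3

Answer: 3 2 3 3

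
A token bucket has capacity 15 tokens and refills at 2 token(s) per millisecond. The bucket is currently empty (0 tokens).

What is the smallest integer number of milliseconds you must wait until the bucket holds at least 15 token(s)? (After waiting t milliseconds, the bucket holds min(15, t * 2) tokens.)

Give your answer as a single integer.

Answer: 8

Derivation:
Need t * 2 >= 15, so t >= 15/2.
Smallest integer t = ceil(15/2) = 8.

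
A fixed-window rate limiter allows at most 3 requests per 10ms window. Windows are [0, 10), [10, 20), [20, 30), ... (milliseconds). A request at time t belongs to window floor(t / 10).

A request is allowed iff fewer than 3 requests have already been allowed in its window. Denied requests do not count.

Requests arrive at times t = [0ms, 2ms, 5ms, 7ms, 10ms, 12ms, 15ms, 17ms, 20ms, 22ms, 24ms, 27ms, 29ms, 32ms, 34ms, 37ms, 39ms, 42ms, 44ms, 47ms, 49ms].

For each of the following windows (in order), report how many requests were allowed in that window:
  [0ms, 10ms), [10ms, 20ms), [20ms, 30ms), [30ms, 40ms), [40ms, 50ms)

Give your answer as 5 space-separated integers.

Answer: 3 3 3 3 3

Derivation:
Processing requests:
  req#1 t=0ms (window 0): ALLOW
  req#2 t=2ms (window 0): ALLOW
  req#3 t=5ms (window 0): ALLOW
  req#4 t=7ms (window 0): DENY
  req#5 t=10ms (window 1): ALLOW
  req#6 t=12ms (window 1): ALLOW
  req#7 t=15ms (window 1): ALLOW
  req#8 t=17ms (window 1): DENY
  req#9 t=20ms (window 2): ALLOW
  req#10 t=22ms (window 2): ALLOW
  req#11 t=24ms (window 2): ALLOW
  req#12 t=27ms (window 2): DENY
  req#13 t=29ms (window 2): DENY
  req#14 t=32ms (window 3): ALLOW
  req#15 t=34ms (window 3): ALLOW
  req#16 t=37ms (window 3): ALLOW
  req#17 t=39ms (window 3): DENY
  req#18 t=42ms (window 4): ALLOW
  req#19 t=44ms (window 4): ALLOW
  req#20 t=47ms (window 4): ALLOW
  req#21 t=49ms (window 4): DENY

Allowed counts by window: 3 3 3 3 3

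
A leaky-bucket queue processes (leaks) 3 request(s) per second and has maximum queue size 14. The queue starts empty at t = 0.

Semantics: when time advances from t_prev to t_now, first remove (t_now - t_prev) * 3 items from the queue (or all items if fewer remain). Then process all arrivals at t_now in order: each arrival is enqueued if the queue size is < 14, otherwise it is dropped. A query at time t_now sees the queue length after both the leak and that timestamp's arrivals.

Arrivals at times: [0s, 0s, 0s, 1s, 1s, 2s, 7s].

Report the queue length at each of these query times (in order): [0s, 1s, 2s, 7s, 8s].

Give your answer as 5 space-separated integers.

Queue lengths at query times:
  query t=0s: backlog = 3
  query t=1s: backlog = 2
  query t=2s: backlog = 1
  query t=7s: backlog = 1
  query t=8s: backlog = 0

Answer: 3 2 1 1 0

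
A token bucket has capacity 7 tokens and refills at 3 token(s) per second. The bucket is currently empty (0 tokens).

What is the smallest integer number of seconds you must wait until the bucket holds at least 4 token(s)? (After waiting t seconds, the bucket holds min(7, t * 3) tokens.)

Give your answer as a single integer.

Need t * 3 >= 4, so t >= 4/3.
Smallest integer t = ceil(4/3) = 2.

Answer: 2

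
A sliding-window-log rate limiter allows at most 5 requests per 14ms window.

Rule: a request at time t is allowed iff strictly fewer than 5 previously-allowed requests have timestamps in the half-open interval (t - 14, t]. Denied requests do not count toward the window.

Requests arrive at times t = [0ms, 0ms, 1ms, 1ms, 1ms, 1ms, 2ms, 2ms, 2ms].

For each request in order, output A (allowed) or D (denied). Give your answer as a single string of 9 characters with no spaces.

Tracking allowed requests in the window:
  req#1 t=0ms: ALLOW
  req#2 t=0ms: ALLOW
  req#3 t=1ms: ALLOW
  req#4 t=1ms: ALLOW
  req#5 t=1ms: ALLOW
  req#6 t=1ms: DENY
  req#7 t=2ms: DENY
  req#8 t=2ms: DENY
  req#9 t=2ms: DENY

Answer: AAAAADDDD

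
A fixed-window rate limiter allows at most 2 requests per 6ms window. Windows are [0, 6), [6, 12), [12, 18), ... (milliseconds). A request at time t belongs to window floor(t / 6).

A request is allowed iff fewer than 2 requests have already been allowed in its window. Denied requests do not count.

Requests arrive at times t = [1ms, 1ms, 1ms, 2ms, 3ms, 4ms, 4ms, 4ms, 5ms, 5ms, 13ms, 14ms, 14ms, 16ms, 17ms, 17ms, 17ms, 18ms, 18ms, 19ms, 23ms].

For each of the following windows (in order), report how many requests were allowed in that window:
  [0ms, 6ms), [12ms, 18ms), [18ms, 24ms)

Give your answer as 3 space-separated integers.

Answer: 2 2 2

Derivation:
Processing requests:
  req#1 t=1ms (window 0): ALLOW
  req#2 t=1ms (window 0): ALLOW
  req#3 t=1ms (window 0): DENY
  req#4 t=2ms (window 0): DENY
  req#5 t=3ms (window 0): DENY
  req#6 t=4ms (window 0): DENY
  req#7 t=4ms (window 0): DENY
  req#8 t=4ms (window 0): DENY
  req#9 t=5ms (window 0): DENY
  req#10 t=5ms (window 0): DENY
  req#11 t=13ms (window 2): ALLOW
  req#12 t=14ms (window 2): ALLOW
  req#13 t=14ms (window 2): DENY
  req#14 t=16ms (window 2): DENY
  req#15 t=17ms (window 2): DENY
  req#16 t=17ms (window 2): DENY
  req#17 t=17ms (window 2): DENY
  req#18 t=18ms (window 3): ALLOW
  req#19 t=18ms (window 3): ALLOW
  req#20 t=19ms (window 3): DENY
  req#21 t=23ms (window 3): DENY

Allowed counts by window: 2 2 2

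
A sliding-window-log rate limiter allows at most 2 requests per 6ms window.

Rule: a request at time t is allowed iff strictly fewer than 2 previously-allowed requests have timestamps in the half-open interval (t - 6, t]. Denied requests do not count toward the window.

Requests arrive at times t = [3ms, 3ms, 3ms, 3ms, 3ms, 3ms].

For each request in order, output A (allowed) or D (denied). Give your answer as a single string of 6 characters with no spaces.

Tracking allowed requests in the window:
  req#1 t=3ms: ALLOW
  req#2 t=3ms: ALLOW
  req#3 t=3ms: DENY
  req#4 t=3ms: DENY
  req#5 t=3ms: DENY
  req#6 t=3ms: DENY

Answer: AADDDD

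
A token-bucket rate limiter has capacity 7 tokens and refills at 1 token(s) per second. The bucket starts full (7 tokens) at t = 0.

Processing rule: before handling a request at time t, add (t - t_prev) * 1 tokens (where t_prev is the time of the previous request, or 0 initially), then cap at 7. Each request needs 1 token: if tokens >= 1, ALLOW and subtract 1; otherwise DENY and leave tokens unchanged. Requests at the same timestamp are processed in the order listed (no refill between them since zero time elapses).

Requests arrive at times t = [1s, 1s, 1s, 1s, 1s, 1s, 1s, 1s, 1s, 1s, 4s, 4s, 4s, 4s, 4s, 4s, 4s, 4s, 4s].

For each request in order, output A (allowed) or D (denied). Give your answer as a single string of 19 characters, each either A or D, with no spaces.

Simulating step by step:
  req#1 t=1s: ALLOW
  req#2 t=1s: ALLOW
  req#3 t=1s: ALLOW
  req#4 t=1s: ALLOW
  req#5 t=1s: ALLOW
  req#6 t=1s: ALLOW
  req#7 t=1s: ALLOW
  req#8 t=1s: DENY
  req#9 t=1s: DENY
  req#10 t=1s: DENY
  req#11 t=4s: ALLOW
  req#12 t=4s: ALLOW
  req#13 t=4s: ALLOW
  req#14 t=4s: DENY
  req#15 t=4s: DENY
  req#16 t=4s: DENY
  req#17 t=4s: DENY
  req#18 t=4s: DENY
  req#19 t=4s: DENY

Answer: AAAAAAADDDAAADDDDDD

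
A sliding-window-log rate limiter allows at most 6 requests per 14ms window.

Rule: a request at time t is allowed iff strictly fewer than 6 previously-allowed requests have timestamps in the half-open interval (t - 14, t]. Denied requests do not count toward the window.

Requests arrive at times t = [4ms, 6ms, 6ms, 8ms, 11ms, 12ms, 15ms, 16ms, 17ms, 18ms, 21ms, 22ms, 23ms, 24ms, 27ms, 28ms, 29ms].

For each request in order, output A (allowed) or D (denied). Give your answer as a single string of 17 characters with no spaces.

Answer: AAAAAADDDAAAADAAD

Derivation:
Tracking allowed requests in the window:
  req#1 t=4ms: ALLOW
  req#2 t=6ms: ALLOW
  req#3 t=6ms: ALLOW
  req#4 t=8ms: ALLOW
  req#5 t=11ms: ALLOW
  req#6 t=12ms: ALLOW
  req#7 t=15ms: DENY
  req#8 t=16ms: DENY
  req#9 t=17ms: DENY
  req#10 t=18ms: ALLOW
  req#11 t=21ms: ALLOW
  req#12 t=22ms: ALLOW
  req#13 t=23ms: ALLOW
  req#14 t=24ms: DENY
  req#15 t=27ms: ALLOW
  req#16 t=28ms: ALLOW
  req#17 t=29ms: DENY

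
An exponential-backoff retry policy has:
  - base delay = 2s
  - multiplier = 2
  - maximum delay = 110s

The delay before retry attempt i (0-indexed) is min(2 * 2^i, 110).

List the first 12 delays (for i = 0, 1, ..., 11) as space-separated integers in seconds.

Computing each delay:
  i=0: min(2*2^0, 110) = 2
  i=1: min(2*2^1, 110) = 4
  i=2: min(2*2^2, 110) = 8
  i=3: min(2*2^3, 110) = 16
  i=4: min(2*2^4, 110) = 32
  i=5: min(2*2^5, 110) = 64
  i=6: min(2*2^6, 110) = 110
  i=7: min(2*2^7, 110) = 110
  i=8: min(2*2^8, 110) = 110
  i=9: min(2*2^9, 110) = 110
  i=10: min(2*2^10, 110) = 110
  i=11: min(2*2^11, 110) = 110

Answer: 2 4 8 16 32 64 110 110 110 110 110 110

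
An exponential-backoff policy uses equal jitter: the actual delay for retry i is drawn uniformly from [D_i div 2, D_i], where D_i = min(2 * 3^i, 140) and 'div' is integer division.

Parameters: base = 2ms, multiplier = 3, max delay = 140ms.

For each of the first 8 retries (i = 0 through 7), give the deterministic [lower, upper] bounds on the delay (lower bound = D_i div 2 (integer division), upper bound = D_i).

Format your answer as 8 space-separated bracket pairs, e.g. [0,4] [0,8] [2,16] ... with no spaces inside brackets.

Answer: [1,2] [3,6] [9,18] [27,54] [70,140] [70,140] [70,140] [70,140]

Derivation:
Computing bounds per retry:
  i=0: D_i=min(2*3^0,140)=2, bounds=[1,2]
  i=1: D_i=min(2*3^1,140)=6, bounds=[3,6]
  i=2: D_i=min(2*3^2,140)=18, bounds=[9,18]
  i=3: D_i=min(2*3^3,140)=54, bounds=[27,54]
  i=4: D_i=min(2*3^4,140)=140, bounds=[70,140]
  i=5: D_i=min(2*3^5,140)=140, bounds=[70,140]
  i=6: D_i=min(2*3^6,140)=140, bounds=[70,140]
  i=7: D_i=min(2*3^7,140)=140, bounds=[70,140]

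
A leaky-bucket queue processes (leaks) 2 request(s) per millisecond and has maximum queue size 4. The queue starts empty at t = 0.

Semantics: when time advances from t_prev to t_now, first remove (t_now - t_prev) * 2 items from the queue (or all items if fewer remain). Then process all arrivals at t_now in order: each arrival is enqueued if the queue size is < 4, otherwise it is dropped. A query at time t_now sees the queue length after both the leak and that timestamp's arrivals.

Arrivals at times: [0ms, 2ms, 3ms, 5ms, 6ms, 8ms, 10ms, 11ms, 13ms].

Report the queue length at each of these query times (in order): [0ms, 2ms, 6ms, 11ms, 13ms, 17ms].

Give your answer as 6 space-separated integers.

Queue lengths at query times:
  query t=0ms: backlog = 1
  query t=2ms: backlog = 1
  query t=6ms: backlog = 1
  query t=11ms: backlog = 1
  query t=13ms: backlog = 1
  query t=17ms: backlog = 0

Answer: 1 1 1 1 1 0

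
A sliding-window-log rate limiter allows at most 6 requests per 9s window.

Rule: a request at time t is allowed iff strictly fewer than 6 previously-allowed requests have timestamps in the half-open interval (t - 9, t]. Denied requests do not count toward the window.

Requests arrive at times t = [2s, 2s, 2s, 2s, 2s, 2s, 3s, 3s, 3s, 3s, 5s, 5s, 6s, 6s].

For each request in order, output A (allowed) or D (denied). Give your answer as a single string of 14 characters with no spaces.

Tracking allowed requests in the window:
  req#1 t=2s: ALLOW
  req#2 t=2s: ALLOW
  req#3 t=2s: ALLOW
  req#4 t=2s: ALLOW
  req#5 t=2s: ALLOW
  req#6 t=2s: ALLOW
  req#7 t=3s: DENY
  req#8 t=3s: DENY
  req#9 t=3s: DENY
  req#10 t=3s: DENY
  req#11 t=5s: DENY
  req#12 t=5s: DENY
  req#13 t=6s: DENY
  req#14 t=6s: DENY

Answer: AAAAAADDDDDDDD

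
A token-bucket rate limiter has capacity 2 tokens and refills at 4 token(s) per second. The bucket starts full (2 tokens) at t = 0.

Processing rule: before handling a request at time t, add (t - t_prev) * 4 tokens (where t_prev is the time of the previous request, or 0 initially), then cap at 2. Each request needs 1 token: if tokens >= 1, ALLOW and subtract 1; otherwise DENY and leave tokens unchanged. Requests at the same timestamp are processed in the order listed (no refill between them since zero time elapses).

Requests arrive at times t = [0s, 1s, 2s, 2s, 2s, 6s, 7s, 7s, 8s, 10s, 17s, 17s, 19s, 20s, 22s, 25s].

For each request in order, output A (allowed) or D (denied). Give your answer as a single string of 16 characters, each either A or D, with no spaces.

Answer: AAAADAAAAAAAAAAA

Derivation:
Simulating step by step:
  req#1 t=0s: ALLOW
  req#2 t=1s: ALLOW
  req#3 t=2s: ALLOW
  req#4 t=2s: ALLOW
  req#5 t=2s: DENY
  req#6 t=6s: ALLOW
  req#7 t=7s: ALLOW
  req#8 t=7s: ALLOW
  req#9 t=8s: ALLOW
  req#10 t=10s: ALLOW
  req#11 t=17s: ALLOW
  req#12 t=17s: ALLOW
  req#13 t=19s: ALLOW
  req#14 t=20s: ALLOW
  req#15 t=22s: ALLOW
  req#16 t=25s: ALLOW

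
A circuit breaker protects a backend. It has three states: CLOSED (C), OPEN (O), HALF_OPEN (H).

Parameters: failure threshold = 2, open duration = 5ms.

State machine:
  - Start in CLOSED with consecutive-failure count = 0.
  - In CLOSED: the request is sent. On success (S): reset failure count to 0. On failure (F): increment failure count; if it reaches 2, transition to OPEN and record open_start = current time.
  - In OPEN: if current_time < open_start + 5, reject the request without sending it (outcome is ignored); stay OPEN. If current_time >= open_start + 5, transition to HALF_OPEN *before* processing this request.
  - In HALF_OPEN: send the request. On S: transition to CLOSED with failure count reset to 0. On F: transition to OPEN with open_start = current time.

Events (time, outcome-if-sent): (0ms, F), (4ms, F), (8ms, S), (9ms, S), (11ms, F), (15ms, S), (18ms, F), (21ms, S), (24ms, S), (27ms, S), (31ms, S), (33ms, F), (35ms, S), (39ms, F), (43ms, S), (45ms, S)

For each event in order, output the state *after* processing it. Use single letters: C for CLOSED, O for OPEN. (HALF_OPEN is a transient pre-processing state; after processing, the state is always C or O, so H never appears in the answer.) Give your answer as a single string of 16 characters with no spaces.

Answer: COOCCCCCCCCCCCCC

Derivation:
State after each event:
  event#1 t=0ms outcome=F: state=CLOSED
  event#2 t=4ms outcome=F: state=OPEN
  event#3 t=8ms outcome=S: state=OPEN
  event#4 t=9ms outcome=S: state=CLOSED
  event#5 t=11ms outcome=F: state=CLOSED
  event#6 t=15ms outcome=S: state=CLOSED
  event#7 t=18ms outcome=F: state=CLOSED
  event#8 t=21ms outcome=S: state=CLOSED
  event#9 t=24ms outcome=S: state=CLOSED
  event#10 t=27ms outcome=S: state=CLOSED
  event#11 t=31ms outcome=S: state=CLOSED
  event#12 t=33ms outcome=F: state=CLOSED
  event#13 t=35ms outcome=S: state=CLOSED
  event#14 t=39ms outcome=F: state=CLOSED
  event#15 t=43ms outcome=S: state=CLOSED
  event#16 t=45ms outcome=S: state=CLOSED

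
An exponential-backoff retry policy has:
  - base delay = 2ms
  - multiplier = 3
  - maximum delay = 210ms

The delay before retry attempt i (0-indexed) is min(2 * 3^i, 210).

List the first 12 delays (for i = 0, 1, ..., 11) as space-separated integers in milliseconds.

Computing each delay:
  i=0: min(2*3^0, 210) = 2
  i=1: min(2*3^1, 210) = 6
  i=2: min(2*3^2, 210) = 18
  i=3: min(2*3^3, 210) = 54
  i=4: min(2*3^4, 210) = 162
  i=5: min(2*3^5, 210) = 210
  i=6: min(2*3^6, 210) = 210
  i=7: min(2*3^7, 210) = 210
  i=8: min(2*3^8, 210) = 210
  i=9: min(2*3^9, 210) = 210
  i=10: min(2*3^10, 210) = 210
  i=11: min(2*3^11, 210) = 210

Answer: 2 6 18 54 162 210 210 210 210 210 210 210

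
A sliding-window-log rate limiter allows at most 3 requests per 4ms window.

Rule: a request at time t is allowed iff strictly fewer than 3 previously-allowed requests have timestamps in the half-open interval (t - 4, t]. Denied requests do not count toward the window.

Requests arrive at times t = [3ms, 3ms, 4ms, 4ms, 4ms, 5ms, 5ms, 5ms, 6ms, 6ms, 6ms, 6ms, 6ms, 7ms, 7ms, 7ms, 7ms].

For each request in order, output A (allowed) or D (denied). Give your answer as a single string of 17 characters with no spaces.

Tracking allowed requests in the window:
  req#1 t=3ms: ALLOW
  req#2 t=3ms: ALLOW
  req#3 t=4ms: ALLOW
  req#4 t=4ms: DENY
  req#5 t=4ms: DENY
  req#6 t=5ms: DENY
  req#7 t=5ms: DENY
  req#8 t=5ms: DENY
  req#9 t=6ms: DENY
  req#10 t=6ms: DENY
  req#11 t=6ms: DENY
  req#12 t=6ms: DENY
  req#13 t=6ms: DENY
  req#14 t=7ms: ALLOW
  req#15 t=7ms: ALLOW
  req#16 t=7ms: DENY
  req#17 t=7ms: DENY

Answer: AAADDDDDDDDDDAADD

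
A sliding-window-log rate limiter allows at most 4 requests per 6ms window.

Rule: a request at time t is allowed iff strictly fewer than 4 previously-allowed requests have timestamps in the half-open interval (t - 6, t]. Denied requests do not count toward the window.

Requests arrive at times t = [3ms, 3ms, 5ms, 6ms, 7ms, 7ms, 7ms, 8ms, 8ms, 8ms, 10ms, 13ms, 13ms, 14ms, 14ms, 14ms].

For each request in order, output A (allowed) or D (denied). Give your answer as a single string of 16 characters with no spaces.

Tracking allowed requests in the window:
  req#1 t=3ms: ALLOW
  req#2 t=3ms: ALLOW
  req#3 t=5ms: ALLOW
  req#4 t=6ms: ALLOW
  req#5 t=7ms: DENY
  req#6 t=7ms: DENY
  req#7 t=7ms: DENY
  req#8 t=8ms: DENY
  req#9 t=8ms: DENY
  req#10 t=8ms: DENY
  req#11 t=10ms: ALLOW
  req#12 t=13ms: ALLOW
  req#13 t=13ms: ALLOW
  req#14 t=14ms: ALLOW
  req#15 t=14ms: DENY
  req#16 t=14ms: DENY

Answer: AAAADDDDDDAAAADD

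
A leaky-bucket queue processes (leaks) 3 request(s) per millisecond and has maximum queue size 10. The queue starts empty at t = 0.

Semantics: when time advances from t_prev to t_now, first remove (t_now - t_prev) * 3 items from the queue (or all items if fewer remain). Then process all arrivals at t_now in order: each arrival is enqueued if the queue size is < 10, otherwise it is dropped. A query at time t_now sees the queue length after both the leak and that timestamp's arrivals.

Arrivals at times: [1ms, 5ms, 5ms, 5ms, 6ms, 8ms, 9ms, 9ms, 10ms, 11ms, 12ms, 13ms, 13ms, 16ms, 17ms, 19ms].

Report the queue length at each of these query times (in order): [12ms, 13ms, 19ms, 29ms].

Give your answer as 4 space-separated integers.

Queue lengths at query times:
  query t=12ms: backlog = 1
  query t=13ms: backlog = 2
  query t=19ms: backlog = 1
  query t=29ms: backlog = 0

Answer: 1 2 1 0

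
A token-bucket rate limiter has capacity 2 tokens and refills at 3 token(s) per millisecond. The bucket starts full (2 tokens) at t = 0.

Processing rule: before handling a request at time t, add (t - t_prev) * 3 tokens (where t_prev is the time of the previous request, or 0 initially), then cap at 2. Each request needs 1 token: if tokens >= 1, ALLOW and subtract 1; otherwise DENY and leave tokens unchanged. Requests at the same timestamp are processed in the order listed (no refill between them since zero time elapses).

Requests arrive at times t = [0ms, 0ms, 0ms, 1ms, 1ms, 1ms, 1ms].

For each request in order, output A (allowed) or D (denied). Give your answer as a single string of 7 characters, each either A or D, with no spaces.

Answer: AADAADD

Derivation:
Simulating step by step:
  req#1 t=0ms: ALLOW
  req#2 t=0ms: ALLOW
  req#3 t=0ms: DENY
  req#4 t=1ms: ALLOW
  req#5 t=1ms: ALLOW
  req#6 t=1ms: DENY
  req#7 t=1ms: DENY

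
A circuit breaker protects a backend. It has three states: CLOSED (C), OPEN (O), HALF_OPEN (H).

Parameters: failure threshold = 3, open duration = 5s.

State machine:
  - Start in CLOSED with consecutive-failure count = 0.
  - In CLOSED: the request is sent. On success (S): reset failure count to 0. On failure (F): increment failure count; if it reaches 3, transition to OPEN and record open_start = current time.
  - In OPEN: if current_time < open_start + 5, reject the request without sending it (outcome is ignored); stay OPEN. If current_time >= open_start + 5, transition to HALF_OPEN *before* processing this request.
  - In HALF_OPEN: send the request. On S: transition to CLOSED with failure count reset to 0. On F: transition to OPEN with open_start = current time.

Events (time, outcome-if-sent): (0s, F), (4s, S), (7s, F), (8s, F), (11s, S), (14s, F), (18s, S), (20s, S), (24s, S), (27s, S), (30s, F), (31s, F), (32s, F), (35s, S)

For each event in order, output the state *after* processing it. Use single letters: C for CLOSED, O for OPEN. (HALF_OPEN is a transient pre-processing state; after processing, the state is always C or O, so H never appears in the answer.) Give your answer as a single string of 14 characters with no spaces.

State after each event:
  event#1 t=0s outcome=F: state=CLOSED
  event#2 t=4s outcome=S: state=CLOSED
  event#3 t=7s outcome=F: state=CLOSED
  event#4 t=8s outcome=F: state=CLOSED
  event#5 t=11s outcome=S: state=CLOSED
  event#6 t=14s outcome=F: state=CLOSED
  event#7 t=18s outcome=S: state=CLOSED
  event#8 t=20s outcome=S: state=CLOSED
  event#9 t=24s outcome=S: state=CLOSED
  event#10 t=27s outcome=S: state=CLOSED
  event#11 t=30s outcome=F: state=CLOSED
  event#12 t=31s outcome=F: state=CLOSED
  event#13 t=32s outcome=F: state=OPEN
  event#14 t=35s outcome=S: state=OPEN

Answer: CCCCCCCCCCCCOO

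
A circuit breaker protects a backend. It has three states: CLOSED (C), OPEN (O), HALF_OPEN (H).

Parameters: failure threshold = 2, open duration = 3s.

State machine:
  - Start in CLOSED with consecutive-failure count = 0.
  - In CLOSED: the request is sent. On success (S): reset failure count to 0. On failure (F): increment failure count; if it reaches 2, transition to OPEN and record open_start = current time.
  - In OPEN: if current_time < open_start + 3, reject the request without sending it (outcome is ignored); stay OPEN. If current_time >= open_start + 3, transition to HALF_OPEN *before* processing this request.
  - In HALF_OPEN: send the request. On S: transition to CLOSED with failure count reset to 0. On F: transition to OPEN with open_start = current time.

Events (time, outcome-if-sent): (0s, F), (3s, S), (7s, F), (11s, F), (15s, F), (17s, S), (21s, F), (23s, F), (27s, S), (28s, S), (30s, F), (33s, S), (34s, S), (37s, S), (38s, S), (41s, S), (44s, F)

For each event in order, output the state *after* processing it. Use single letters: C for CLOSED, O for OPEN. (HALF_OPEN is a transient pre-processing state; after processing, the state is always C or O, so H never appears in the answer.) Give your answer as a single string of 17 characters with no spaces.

Answer: CCCOOOOOCCCCCCCCC

Derivation:
State after each event:
  event#1 t=0s outcome=F: state=CLOSED
  event#2 t=3s outcome=S: state=CLOSED
  event#3 t=7s outcome=F: state=CLOSED
  event#4 t=11s outcome=F: state=OPEN
  event#5 t=15s outcome=F: state=OPEN
  event#6 t=17s outcome=S: state=OPEN
  event#7 t=21s outcome=F: state=OPEN
  event#8 t=23s outcome=F: state=OPEN
  event#9 t=27s outcome=S: state=CLOSED
  event#10 t=28s outcome=S: state=CLOSED
  event#11 t=30s outcome=F: state=CLOSED
  event#12 t=33s outcome=S: state=CLOSED
  event#13 t=34s outcome=S: state=CLOSED
  event#14 t=37s outcome=S: state=CLOSED
  event#15 t=38s outcome=S: state=CLOSED
  event#16 t=41s outcome=S: state=CLOSED
  event#17 t=44s outcome=F: state=CLOSED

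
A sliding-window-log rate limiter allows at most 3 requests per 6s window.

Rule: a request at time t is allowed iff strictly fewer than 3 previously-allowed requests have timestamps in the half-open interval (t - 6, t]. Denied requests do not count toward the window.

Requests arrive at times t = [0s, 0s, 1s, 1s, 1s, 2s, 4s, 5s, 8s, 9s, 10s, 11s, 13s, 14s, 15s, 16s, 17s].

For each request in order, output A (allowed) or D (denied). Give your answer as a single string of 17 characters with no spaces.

Answer: AAADDDDDAAADDAAAD

Derivation:
Tracking allowed requests in the window:
  req#1 t=0s: ALLOW
  req#2 t=0s: ALLOW
  req#3 t=1s: ALLOW
  req#4 t=1s: DENY
  req#5 t=1s: DENY
  req#6 t=2s: DENY
  req#7 t=4s: DENY
  req#8 t=5s: DENY
  req#9 t=8s: ALLOW
  req#10 t=9s: ALLOW
  req#11 t=10s: ALLOW
  req#12 t=11s: DENY
  req#13 t=13s: DENY
  req#14 t=14s: ALLOW
  req#15 t=15s: ALLOW
  req#16 t=16s: ALLOW
  req#17 t=17s: DENY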